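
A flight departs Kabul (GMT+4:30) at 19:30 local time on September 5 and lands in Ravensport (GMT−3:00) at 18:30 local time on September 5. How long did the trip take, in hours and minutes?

6 hours 30 minutes

Departure in UTC: 19:30 − 4:30 = 15:00 on Sep 5.
Arrival in UTC: 18:30 + 3:00 = 21:30 on Sep 5.
Elapsed = 21:30 − 15:00 = 6 hours 30 minutes.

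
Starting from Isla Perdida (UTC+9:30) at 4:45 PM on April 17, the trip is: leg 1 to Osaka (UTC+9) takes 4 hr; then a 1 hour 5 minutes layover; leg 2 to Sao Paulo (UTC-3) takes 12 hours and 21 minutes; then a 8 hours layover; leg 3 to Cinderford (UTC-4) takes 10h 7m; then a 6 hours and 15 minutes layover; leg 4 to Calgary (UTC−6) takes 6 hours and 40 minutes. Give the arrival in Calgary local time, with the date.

Convert departure to UTC: 4:45 PM − 9:30 = 7:15 AM UTC on Apr 17.
Add 4 hours leg 1 → 11:15 AM UTC.
Add 1 hour 5 minutes layover in Osaka → 12:20 PM UTC.
Add 12 hours 21 minutes leg 2 → 12:41 AM UTC (Apr 18).
Add 8 hours layover in Sao Paulo → 8:41 AM UTC.
Add 10 hours and 7 minutes leg 3 → 6:48 PM UTC.
Add 6 hours and 15 minutes layover in Cinderford → 1:03 AM UTC (Apr 19).
Add 6 hours and 40 minutes leg 4 → 7:43 AM UTC.
Calgary is UTC−6:00, so local arrival = 7:43 AM − 6:00 = 1:43 AM on Apr 19.

1:43 AM on April 19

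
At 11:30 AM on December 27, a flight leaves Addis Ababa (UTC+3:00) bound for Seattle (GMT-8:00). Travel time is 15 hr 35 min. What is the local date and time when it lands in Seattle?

4:05 PM on December 27

Convert departure to UTC: 11:30 AM − 3:00 = 8:30 AM UTC on Dec 27.
Add 15 hours 35 minutes travel time → 12:05 AM UTC (Dec 28).
Seattle is UTC−8:00, so local arrival = 12:05 AM − 8:00 = 4:05 PM on Dec 27.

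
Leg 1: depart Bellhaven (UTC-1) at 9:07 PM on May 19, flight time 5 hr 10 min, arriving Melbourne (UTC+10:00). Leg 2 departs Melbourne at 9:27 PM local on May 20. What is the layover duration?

Convert departure to UTC: 9:07 PM + 1:00 = 10:07 PM UTC on May 19.
Add 5 hours 10 minutes flight time → 3:17 AM UTC (May 20).
Melbourne is UTC+10:00, so local arrival = 3:17 AM + 10:00 = 1:17 PM on May 20.
Layover = 9:27 PM − 1:17 PM = 8 hours 10 minutes.

8 hours 10 minutes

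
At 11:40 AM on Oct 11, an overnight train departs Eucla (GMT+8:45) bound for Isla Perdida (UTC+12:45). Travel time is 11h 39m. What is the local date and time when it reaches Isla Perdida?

Convert departure to UTC: 11:40 AM − 8:45 = 2:55 AM UTC on Oct 11.
Add 11 hours 39 minutes travel time → 2:34 PM UTC.
Isla Perdida is UTC+12:45, so local arrival = 2:34 PM + 12:45 = 3:19 AM on Oct 12.

3:19 AM on Oct 12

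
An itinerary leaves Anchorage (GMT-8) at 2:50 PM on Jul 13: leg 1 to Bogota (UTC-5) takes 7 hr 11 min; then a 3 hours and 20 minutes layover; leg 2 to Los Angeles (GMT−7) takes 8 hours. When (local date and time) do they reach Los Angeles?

Convert departure to UTC: 2:50 PM + 8:00 = 10:50 PM UTC on Jul 13.
Add 7 hours 11 minutes leg 1 → 6:01 AM UTC (Jul 14).
Add 3 hours and 20 minutes layover in Bogota → 9:21 AM UTC.
Add 8 hours leg 2 → 5:21 PM UTC.
Los Angeles is UTC−7:00, so local arrival = 5:21 PM − 7:00 = 10:21 AM on Jul 14.

10:21 AM on July 14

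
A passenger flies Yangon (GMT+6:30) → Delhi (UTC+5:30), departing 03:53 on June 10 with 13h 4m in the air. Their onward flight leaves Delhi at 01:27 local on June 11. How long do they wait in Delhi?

9 hours 30 minutes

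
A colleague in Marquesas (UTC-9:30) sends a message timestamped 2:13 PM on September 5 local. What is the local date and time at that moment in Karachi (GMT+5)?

In UTC: 2:13 PM + 9:30 = 11:43 PM on Sep 5.
Karachi is UTC+5:00: 11:43 PM + 5:00 = 4:43 AM on Sep 6.

4:43 AM on September 6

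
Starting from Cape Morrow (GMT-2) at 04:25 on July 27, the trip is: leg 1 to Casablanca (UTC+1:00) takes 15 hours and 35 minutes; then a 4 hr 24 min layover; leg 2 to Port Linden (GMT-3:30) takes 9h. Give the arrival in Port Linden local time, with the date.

07:54 on Jul 28

Convert departure to UTC: 04:25 + 2:00 = 06:25 UTC on Jul 27.
Add 15 hours and 35 minutes leg 1 → 22:00 UTC.
Add 4 hours 24 minutes layover in Casablanca → 02:24 UTC (Jul 28).
Add 9 hours leg 2 → 11:24 UTC.
Port Linden is UTC−3:30, so local arrival = 11:24 − 3:30 = 07:54 on Jul 28.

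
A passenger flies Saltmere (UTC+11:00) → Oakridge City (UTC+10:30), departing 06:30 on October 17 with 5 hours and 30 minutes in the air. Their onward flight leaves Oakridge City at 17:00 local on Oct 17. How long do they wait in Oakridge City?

Convert departure to UTC: 06:30 − 11:00 = 19:30 UTC on Oct 16.
Add 5 hours and 30 minutes flight time → 01:00 UTC (Oct 17).
Oakridge City is UTC+10:30, so local arrival = 01:00 + 10:30 = 11:30 on Oct 17.
Layover = 17:00 − 11:30 = 5 hours 30 minutes.

5 hours 30 minutes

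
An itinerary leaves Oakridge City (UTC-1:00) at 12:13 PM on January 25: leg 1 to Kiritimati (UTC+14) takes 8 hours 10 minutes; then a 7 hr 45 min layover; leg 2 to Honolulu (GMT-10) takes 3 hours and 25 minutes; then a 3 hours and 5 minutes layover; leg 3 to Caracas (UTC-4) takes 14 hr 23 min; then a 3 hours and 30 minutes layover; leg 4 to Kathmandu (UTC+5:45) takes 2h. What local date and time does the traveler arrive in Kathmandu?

1:16 PM on January 27

Convert departure to UTC: 12:13 PM + 1:00 = 1:13 PM UTC on Jan 25.
Add 8 hours 10 minutes leg 1 → 9:23 PM UTC.
Add 7 hours 45 minutes layover in Kiritimati → 5:08 AM UTC (Jan 26).
Add 3 hours and 25 minutes leg 2 → 8:33 AM UTC.
Add 3 hours 5 minutes layover in Honolulu → 11:38 AM UTC.
Add 14 hours and 23 minutes leg 3 → 2:01 AM UTC (Jan 27).
Add 3 hours 30 minutes layover in Caracas → 5:31 AM UTC.
Add 2 hours leg 4 → 7:31 AM UTC.
Kathmandu is UTC+5:45, so local arrival = 7:31 AM + 5:45 = 1:16 PM on Jan 27.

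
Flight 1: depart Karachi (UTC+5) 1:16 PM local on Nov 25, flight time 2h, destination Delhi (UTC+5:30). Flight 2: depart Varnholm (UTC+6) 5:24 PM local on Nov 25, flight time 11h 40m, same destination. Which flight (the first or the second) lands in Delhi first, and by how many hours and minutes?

the first, by 12 hours 48 minutes

Flight 1 in UTC: 1:16 PM − 5:00 = 8:16 AM on Nov 25.
+2 hours → arrive 10:16 AM UTC on Nov 25.
Flight 2 in UTC: 5:24 PM − 6:00 = 11:24 AM on Nov 25.
+11 hours 40 minutes → arrive 11:04 PM UTC on Nov 25.
Flight 1 lands earlier by 12 hours 48 minutes.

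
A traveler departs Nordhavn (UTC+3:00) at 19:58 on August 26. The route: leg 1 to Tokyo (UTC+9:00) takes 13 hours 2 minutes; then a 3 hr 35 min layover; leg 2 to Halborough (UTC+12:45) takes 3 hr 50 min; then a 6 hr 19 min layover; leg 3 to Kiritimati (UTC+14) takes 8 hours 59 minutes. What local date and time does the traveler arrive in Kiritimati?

18:43 on August 28

Convert departure to UTC: 19:58 − 3:00 = 16:58 UTC on Aug 26.
Add 13 hours 2 minutes leg 1 → 06:00 UTC (Aug 27).
Add 3 hours and 35 minutes layover in Tokyo → 09:35 UTC.
Add 3 hours 50 minutes leg 2 → 13:25 UTC.
Add 6 hours and 19 minutes layover in Halborough → 19:44 UTC.
Add 8 hours and 59 minutes leg 3 → 04:43 UTC (Aug 28).
Kiritimati is UTC+14:00, so local arrival = 04:43 + 14:00 = 18:43 on Aug 28.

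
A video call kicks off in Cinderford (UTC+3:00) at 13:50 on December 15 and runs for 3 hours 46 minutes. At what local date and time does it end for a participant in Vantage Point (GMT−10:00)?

Vantage Point is 13:00 behind Cinderford.
After 3 hours and 46 minutes it is 17:36 in Cinderford.
Shift by the zone difference: 17:36 − 13:00 = 04:36 on Dec 15 in Vantage Point.

04:36 on Dec 15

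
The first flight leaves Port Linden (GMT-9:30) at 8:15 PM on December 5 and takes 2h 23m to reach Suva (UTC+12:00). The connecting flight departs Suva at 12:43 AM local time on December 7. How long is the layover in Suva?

4 hours 35 minutes

Convert departure to UTC: 8:15 PM + 9:30 = 5:45 AM UTC on Dec 6.
Add 2 hours and 23 minutes flight time → 8:08 AM UTC.
Suva is UTC+12:00, so local arrival = 8:08 AM + 12:00 = 8:08 PM on Dec 6.
Layover = 12:43 AM − 8:08 PM (+1 day) = 4 hours 35 minutes.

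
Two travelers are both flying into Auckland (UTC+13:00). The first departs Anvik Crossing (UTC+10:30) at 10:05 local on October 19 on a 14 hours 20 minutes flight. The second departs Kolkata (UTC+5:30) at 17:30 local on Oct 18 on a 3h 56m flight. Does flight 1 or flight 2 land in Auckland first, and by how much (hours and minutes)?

the second, by 21 hours 59 minutes

Flight 1 in UTC: 10:05 − 10:30 = 23:35 on Oct 18.
+14 hours 20 minutes → arrive 13:55 UTC on Oct 19.
Flight 2 in UTC: 17:30 − 5:30 = 12:00 on Oct 18.
+3 hours 56 minutes → arrive 15:56 UTC on Oct 18.
Flight 2 lands earlier by 21 hours 59 minutes.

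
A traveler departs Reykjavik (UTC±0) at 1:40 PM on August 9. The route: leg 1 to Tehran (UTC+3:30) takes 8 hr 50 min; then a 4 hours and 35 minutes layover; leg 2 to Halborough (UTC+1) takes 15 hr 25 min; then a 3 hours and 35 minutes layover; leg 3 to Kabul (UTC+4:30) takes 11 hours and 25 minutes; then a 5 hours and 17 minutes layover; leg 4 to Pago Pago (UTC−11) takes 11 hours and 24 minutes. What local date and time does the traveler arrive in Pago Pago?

3:11 PM on August 11

Reykjavik is at UTC+0, so departure is already 1:40 PM UTC on Aug 9.
Add 8 hours and 50 minutes leg 1 → 10:30 PM UTC.
Add 4 hours and 35 minutes layover in Tehran → 3:05 AM UTC (Aug 10).
Add 15 hours 25 minutes leg 2 → 6:30 PM UTC.
Add 3 hours 35 minutes layover in Halborough → 10:05 PM UTC.
Add 11 hours and 25 minutes leg 3 → 9:30 AM UTC (Aug 11).
Add 5 hours 17 minutes layover in Kabul → 2:47 PM UTC.
Add 11 hours and 24 minutes leg 4 → 2:11 AM UTC (Aug 12).
Pago Pago is UTC−11:00, so local arrival = 2:11 AM − 11:00 = 3:11 PM on Aug 11.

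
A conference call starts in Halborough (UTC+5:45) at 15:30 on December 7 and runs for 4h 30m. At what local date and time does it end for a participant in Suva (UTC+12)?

02:15 on December 8

Convert start to UTC: 15:30 − 5:45 = 09:45 UTC on Dec 7.
Add 4 hours and 30 minutes duration → 14:15 UTC.
Suva is UTC+12:00, so local end time = 14:15 + 12:00 = 02:15 on Dec 8.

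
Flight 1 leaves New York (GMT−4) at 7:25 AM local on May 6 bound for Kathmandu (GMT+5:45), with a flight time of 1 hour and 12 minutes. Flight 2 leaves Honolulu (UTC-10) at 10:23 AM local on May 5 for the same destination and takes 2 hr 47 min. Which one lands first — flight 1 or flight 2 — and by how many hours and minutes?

Flight 1 in UTC: 7:25 AM + 4:00 = 11:25 AM on May 6.
+1 hour 12 minutes → arrive 12:37 PM UTC on May 6.
Flight 2 in UTC: 10:23 AM + 10:00 = 8:23 PM on May 5.
+2 hours and 47 minutes → arrive 11:10 PM UTC on May 5.
Flight 2 lands earlier by 13 hours 27 minutes.

the second, by 13 hours 27 minutes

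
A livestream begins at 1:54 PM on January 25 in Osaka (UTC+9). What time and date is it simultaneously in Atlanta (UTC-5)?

11:54 PM on January 24

Atlanta is 14:00 behind Osaka.
Shift by the zone difference: 1:54 PM − 14:00 = 11:54 PM on Jan 24 in Atlanta.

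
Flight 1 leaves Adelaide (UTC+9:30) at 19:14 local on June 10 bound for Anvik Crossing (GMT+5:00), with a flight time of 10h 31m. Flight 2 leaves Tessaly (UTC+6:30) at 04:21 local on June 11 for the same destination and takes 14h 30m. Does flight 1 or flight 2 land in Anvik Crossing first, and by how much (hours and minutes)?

the first, by 16 hours 6 minutes

Flight 1 in UTC: 19:14 − 9:30 = 09:44 on Jun 10.
+10 hours 31 minutes → arrive 20:15 UTC on Jun 10.
Flight 2 in UTC: 04:21 − 6:30 = 21:51 on Jun 10.
+14 hours and 30 minutes → arrive 12:21 UTC on Jun 11.
Flight 1 lands earlier by 16 hours 6 minutes.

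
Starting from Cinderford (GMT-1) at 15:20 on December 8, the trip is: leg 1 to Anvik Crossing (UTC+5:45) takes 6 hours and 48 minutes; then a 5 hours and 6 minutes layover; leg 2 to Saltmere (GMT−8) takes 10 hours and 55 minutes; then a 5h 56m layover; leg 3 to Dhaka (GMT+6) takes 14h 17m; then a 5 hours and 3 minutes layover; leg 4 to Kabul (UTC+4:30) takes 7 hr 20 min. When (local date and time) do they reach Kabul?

Convert departure to UTC: 15:20 + 1:00 = 16:20 UTC on Dec 8.
Add 6 hours and 48 minutes leg 1 → 23:08 UTC.
Add 5 hours 6 minutes layover in Anvik Crossing → 04:14 UTC (Dec 9).
Add 10 hours 55 minutes leg 2 → 15:09 UTC.
Add 5 hours 56 minutes layover in Saltmere → 21:05 UTC.
Add 14 hours and 17 minutes leg 3 → 11:22 UTC (Dec 10).
Add 5 hours and 3 minutes layover in Dhaka → 16:25 UTC.
Add 7 hours 20 minutes leg 4 → 23:45 UTC.
Kabul is UTC+4:30, so local arrival = 23:45 + 4:30 = 04:15 on Dec 11.

04:15 on Dec 11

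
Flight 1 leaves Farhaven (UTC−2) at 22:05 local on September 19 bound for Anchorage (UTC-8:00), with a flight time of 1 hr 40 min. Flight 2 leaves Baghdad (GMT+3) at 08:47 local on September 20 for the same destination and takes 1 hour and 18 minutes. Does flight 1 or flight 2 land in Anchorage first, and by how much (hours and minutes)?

Flight 1 in UTC: 22:05 + 2:00 = 00:05 on Sep 20.
+1 hour 40 minutes → arrive 01:45 UTC on Sep 20.
Flight 2 in UTC: 08:47 − 3:00 = 05:47 on Sep 20.
+1 hour 18 minutes → arrive 07:05 UTC on Sep 20.
Flight 1 lands earlier by 5 hours 20 minutes.

the first, by 5 hours 20 minutes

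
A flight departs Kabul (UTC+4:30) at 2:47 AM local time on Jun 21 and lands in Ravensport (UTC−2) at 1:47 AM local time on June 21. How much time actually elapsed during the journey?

Departure in UTC: 2:47 AM − 4:30 = 10:17 PM on Jun 20.
Arrival in UTC: 1:47 AM + 2:00 = 3:47 AM on Jun 21.
Elapsed = 3:47 AM − 10:17 PM (+1 day) = 5 hours 30 minutes.

5 hours 30 minutes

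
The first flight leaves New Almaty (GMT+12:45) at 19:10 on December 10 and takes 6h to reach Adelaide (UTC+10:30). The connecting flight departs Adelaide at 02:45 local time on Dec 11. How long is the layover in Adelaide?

3 hours 50 minutes

Convert departure to UTC: 19:10 − 12:45 = 06:25 UTC on Dec 10.
Add 6 hours flight time → 12:25 UTC.
Adelaide is UTC+10:30, so local arrival = 12:25 + 10:30 = 22:55 on Dec 10.
Layover = 02:45 − 22:55 (+1 day) = 3 hours 50 minutes.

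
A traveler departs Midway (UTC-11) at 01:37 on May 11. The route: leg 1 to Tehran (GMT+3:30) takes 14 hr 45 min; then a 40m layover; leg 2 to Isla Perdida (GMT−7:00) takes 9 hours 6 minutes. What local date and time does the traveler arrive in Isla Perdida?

Convert departure to UTC: 01:37 + 11:00 = 12:37 UTC on May 11.
Add 14 hours 45 minutes leg 1 → 03:22 UTC (May 12).
Add 40 minutes layover in Tehran → 04:02 UTC.
Add 9 hours and 6 minutes leg 2 → 13:08 UTC.
Isla Perdida is UTC−7:00, so local arrival = 13:08 − 7:00 = 06:08 on May 12.

06:08 on May 12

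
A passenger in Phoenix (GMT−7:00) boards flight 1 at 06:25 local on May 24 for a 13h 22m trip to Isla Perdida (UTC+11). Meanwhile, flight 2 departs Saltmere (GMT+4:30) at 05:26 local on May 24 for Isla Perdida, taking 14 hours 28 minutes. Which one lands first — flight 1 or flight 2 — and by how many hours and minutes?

the second, by 11 hours 23 minutes

Flight 1 in UTC: 06:25 + 7:00 = 13:25 on May 24.
+13 hours and 22 minutes → arrive 02:47 UTC on May 25.
Flight 2 in UTC: 05:26 − 4:30 = 00:56 on May 24.
+14 hours and 28 minutes → arrive 15:24 UTC on May 24.
Flight 2 lands earlier by 11 hours 23 minutes.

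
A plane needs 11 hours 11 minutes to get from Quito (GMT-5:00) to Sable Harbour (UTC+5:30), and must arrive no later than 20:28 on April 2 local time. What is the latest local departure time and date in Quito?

22:47 on April 1

Target arrival in UTC: 20:28 − 5:30 = 14:58 on Apr 2.
Subtract 11 hours 11 minutes → departure 03:47 UTC on Apr 2.
Quito is UTC−5:00: 03:47 − 5:00 = 22:47 on Apr 1.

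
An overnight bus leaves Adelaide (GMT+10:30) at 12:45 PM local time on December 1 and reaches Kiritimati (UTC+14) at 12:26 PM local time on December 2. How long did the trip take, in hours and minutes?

Kiritimati is 3:30 ahead of Adelaide.
Clock-face elapsed time (ignoring zones) is 23 hours 41 minutes.
Actual elapsed = 23 hours 41 minutes − 3:30 = 20 hours 11 minutes.

20 hours 11 minutes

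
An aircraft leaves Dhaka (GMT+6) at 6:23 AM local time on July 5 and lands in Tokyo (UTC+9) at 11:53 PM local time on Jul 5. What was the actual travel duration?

Departure in UTC: 6:23 AM − 6:00 = 12:23 AM on Jul 5.
Arrival in UTC: 11:53 PM − 9:00 = 2:53 PM on Jul 5.
Elapsed = 2:53 PM − 12:23 AM = 14 hours 30 minutes.

14 hours 30 minutes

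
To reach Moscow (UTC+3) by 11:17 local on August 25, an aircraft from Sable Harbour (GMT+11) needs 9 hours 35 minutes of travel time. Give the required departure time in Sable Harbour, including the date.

Target arrival in UTC: 11:17 − 3:00 = 08:17 on Aug 25.
Subtract 9 hours 35 minutes → departure 22:42 UTC on Aug 24.
Sable Harbour is UTC+11:00: 22:42 + 11:00 = 09:42 on Aug 25.

09:42 on August 25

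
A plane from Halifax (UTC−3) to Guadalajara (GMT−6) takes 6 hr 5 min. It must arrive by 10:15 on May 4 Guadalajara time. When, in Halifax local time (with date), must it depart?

07:10 on May 4

Target arrival in UTC: 10:15 + 6:00 = 16:15 on May 4.
Subtract 6 hours 5 minutes → departure 10:10 UTC on May 4.
Halifax is UTC−3:00: 10:10 − 3:00 = 07:10 on May 4.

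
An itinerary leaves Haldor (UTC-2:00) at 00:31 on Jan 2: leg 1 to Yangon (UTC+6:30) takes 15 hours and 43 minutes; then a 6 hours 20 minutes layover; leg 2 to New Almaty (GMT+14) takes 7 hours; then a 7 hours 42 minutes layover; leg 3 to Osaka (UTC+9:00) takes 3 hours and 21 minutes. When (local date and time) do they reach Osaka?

Convert departure to UTC: 00:31 + 2:00 = 02:31 UTC on Jan 2.
Add 15 hours 43 minutes leg 1 → 18:14 UTC.
Add 6 hours 20 minutes layover in Yangon → 00:34 UTC (Jan 3).
Add 7 hours leg 2 → 07:34 UTC.
Add 7 hours 42 minutes layover in New Almaty → 15:16 UTC.
Add 3 hours and 21 minutes leg 3 → 18:37 UTC.
Osaka is UTC+9:00, so local arrival = 18:37 + 9:00 = 03:37 on Jan 4.

03:37 on January 4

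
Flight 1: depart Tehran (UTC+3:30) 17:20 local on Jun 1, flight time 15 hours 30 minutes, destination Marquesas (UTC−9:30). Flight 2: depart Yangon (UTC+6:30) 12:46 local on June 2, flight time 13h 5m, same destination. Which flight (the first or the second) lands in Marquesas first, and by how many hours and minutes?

the first, by 14 hours 1 minute

Flight 1 in UTC: 17:20 − 3:30 = 13:50 on Jun 1.
+15 hours 30 minutes → arrive 05:20 UTC on Jun 2.
Flight 2 in UTC: 12:46 − 6:30 = 06:16 on Jun 2.
+13 hours and 5 minutes → arrive 19:21 UTC on Jun 2.
Flight 1 lands earlier by 14 hours 1 minute.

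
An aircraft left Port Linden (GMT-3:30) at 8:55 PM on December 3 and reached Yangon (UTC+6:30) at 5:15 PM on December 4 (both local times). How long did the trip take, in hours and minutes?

Departure in UTC: 8:55 PM + 3:30 = 12:25 AM on Dec 4.
Arrival in UTC: 5:15 PM − 6:30 = 10:45 AM on Dec 4.
Elapsed = 10:45 AM − 12:25 AM = 10 hours 20 minutes.

10 hours 20 minutes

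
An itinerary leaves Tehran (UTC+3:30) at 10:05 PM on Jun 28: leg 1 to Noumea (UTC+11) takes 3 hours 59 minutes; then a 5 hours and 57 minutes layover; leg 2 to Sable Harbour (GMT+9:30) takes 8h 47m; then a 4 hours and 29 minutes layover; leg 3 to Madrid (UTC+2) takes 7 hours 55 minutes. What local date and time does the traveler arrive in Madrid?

Convert departure to UTC: 10:05 PM − 3:30 = 6:35 PM UTC on Jun 28.
Add 3 hours and 59 minutes leg 1 → 10:34 PM UTC.
Add 5 hours 57 minutes layover in Noumea → 4:31 AM UTC (Jun 29).
Add 8 hours 47 minutes leg 2 → 1:18 PM UTC.
Add 4 hours 29 minutes layover in Sable Harbour → 5:47 PM UTC.
Add 7 hours and 55 minutes leg 3 → 1:42 AM UTC (Jun 30).
Madrid is UTC+2:00, so local arrival = 1:42 AM + 2:00 = 3:42 AM on Jun 30.

3:42 AM on June 30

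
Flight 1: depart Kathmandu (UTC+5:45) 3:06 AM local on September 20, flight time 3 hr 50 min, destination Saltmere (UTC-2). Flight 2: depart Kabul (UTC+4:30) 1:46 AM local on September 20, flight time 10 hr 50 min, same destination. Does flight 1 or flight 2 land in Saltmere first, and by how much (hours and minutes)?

the first, by 6 hours 55 minutes

Flight 1 in UTC: 3:06 AM − 5:45 = 9:21 PM on Sep 19.
+3 hours and 50 minutes → arrive 1:11 AM UTC on Sep 20.
Flight 2 in UTC: 1:46 AM − 4:30 = 9:16 PM on Sep 19.
+10 hours 50 minutes → arrive 8:06 AM UTC on Sep 20.
Flight 1 lands earlier by 6 hours 55 minutes.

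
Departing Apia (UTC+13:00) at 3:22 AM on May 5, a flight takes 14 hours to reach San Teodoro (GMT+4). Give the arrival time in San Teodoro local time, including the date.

8:22 AM on May 5

Convert departure to UTC: 3:22 AM − 13:00 = 2:22 PM UTC on May 4.
Add 14 hours travel time → 4:22 AM UTC (May 5).
San Teodoro is UTC+4:00, so local arrival = 4:22 AM + 4:00 = 8:22 AM on May 5.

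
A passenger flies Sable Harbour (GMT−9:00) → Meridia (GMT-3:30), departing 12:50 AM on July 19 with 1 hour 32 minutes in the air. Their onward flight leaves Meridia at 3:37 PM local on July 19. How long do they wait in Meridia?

7 hours 45 minutes

Convert departure to UTC: 12:50 AM + 9:00 = 9:50 AM UTC on Jul 19.
Add 1 hour 32 minutes flight time → 11:22 AM UTC.
Meridia is UTC−3:30, so local arrival = 11:22 AM − 3:30 = 7:52 AM on Jul 19.
Layover = 3:37 PM − 7:52 AM = 7 hours 45 minutes.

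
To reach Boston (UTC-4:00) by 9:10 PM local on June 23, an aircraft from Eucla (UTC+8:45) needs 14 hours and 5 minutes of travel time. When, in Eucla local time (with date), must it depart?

Target arrival in UTC: 9:10 PM + 4:00 = 1:10 AM on Jun 24.
Subtract 14 hours 5 minutes → departure 11:05 AM UTC on Jun 23.
Eucla is UTC+8:45: 11:05 AM + 8:45 = 7:50 PM on Jun 23.

7:50 PM on June 23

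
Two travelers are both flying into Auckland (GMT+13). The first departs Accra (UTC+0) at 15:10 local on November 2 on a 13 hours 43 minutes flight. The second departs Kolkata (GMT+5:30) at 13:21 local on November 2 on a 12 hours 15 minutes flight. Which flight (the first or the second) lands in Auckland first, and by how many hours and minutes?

the second, by 8 hours 47 minutes

Flight 1 departs at 15:10 UTC (Nov 2).
+13 hours and 43 minutes → arrive 04:53 UTC on Nov 3.
Flight 2 in UTC: 13:21 − 5:30 = 07:51 on Nov 2.
+12 hours and 15 minutes → arrive 20:06 UTC on Nov 2.
Flight 2 lands earlier by 8 hours 47 minutes.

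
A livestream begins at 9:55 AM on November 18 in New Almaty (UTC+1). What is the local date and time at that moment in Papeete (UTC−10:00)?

10:55 PM on November 17

Papeete is 11:00 behind New Almaty.
Shift by the zone difference: 9:55 AM − 11:00 = 10:55 PM on Nov 17 in Papeete.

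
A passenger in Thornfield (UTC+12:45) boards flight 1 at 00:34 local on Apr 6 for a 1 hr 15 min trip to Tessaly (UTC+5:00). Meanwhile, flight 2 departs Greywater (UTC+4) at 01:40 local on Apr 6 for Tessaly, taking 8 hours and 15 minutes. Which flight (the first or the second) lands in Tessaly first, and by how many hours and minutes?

the first, by 16 hours 51 minutes

Flight 1 in UTC: 00:34 − 12:45 = 11:49 on Apr 5.
+1 hour 15 minutes → arrive 13:04 UTC on Apr 5.
Flight 2 in UTC: 01:40 − 4:00 = 21:40 on Apr 5.
+8 hours and 15 minutes → arrive 05:55 UTC on Apr 6.
Flight 1 lands earlier by 16 hours 51 minutes.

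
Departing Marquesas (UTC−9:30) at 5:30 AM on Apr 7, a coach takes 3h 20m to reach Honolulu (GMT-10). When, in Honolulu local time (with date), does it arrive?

Convert departure to UTC: 5:30 AM + 9:30 = 3:00 PM UTC on Apr 7.
Add 3 hours and 20 minutes travel time → 6:20 PM UTC.
Honolulu is UTC−10:00, so local arrival = 6:20 PM − 10:00 = 8:20 AM on Apr 7.

8:20 AM on April 7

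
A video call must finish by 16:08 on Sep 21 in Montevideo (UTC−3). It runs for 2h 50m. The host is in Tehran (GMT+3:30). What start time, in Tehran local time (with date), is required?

Target end time in UTC: 16:08 + 3:00 = 19:08 on Sep 21.
Subtract 2 hours 50 minutes → start 16:18 UTC on Sep 21.
Tehran is UTC+3:30: 16:18 + 3:30 = 19:48 on Sep 21.

19:48 on Sep 21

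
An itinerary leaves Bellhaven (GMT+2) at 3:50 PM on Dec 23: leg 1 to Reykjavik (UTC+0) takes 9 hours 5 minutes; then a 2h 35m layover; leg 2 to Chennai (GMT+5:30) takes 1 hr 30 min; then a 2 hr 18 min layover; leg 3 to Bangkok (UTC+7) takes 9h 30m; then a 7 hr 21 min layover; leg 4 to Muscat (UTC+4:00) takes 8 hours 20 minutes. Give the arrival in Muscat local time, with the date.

10:29 AM on Dec 25

Convert departure to UTC: 3:50 PM − 2:00 = 1:50 PM UTC on Dec 23.
Add 9 hours and 5 minutes leg 1 → 10:55 PM UTC.
Add 2 hours 35 minutes layover in Reykjavik → 1:30 AM UTC (Dec 24).
Add 1 hour 30 minutes leg 2 → 3:00 AM UTC.
Add 2 hours and 18 minutes layover in Chennai → 5:18 AM UTC.
Add 9 hours 30 minutes leg 3 → 2:48 PM UTC.
Add 7 hours and 21 minutes layover in Bangkok → 10:09 PM UTC.
Add 8 hours and 20 minutes leg 4 → 6:29 AM UTC (Dec 25).
Muscat is UTC+4:00, so local arrival = 6:29 AM + 4:00 = 10:29 AM on Dec 25.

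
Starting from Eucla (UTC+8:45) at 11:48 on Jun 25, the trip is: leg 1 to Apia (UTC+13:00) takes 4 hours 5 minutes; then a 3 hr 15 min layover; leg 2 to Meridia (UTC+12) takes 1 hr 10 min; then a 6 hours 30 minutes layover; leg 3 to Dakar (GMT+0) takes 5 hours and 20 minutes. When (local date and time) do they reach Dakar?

23:23 on June 25

Convert departure to UTC: 11:48 − 8:45 = 03:03 UTC on Jun 25.
Add 4 hours 5 minutes leg 1 → 07:08 UTC.
Add 3 hours and 15 minutes layover in Apia → 10:23 UTC.
Add 1 hour and 10 minutes leg 2 → 11:33 UTC.
Add 6 hours 30 minutes layover in Meridia → 18:03 UTC.
Add 5 hours 20 minutes leg 3 → 23:23 UTC.
Dakar is UTC+0, so local arrival is the same: 23:23 on Jun 25.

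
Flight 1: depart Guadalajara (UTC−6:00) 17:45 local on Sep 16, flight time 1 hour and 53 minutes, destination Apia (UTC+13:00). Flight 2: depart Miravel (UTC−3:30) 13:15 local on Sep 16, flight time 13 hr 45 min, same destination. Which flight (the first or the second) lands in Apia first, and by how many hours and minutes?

the first, by 4 hours 52 minutes

Flight 1 in UTC: 17:45 + 6:00 = 23:45 on Sep 16.
+1 hour and 53 minutes → arrive 01:38 UTC on Sep 17.
Flight 2 in UTC: 13:15 + 3:30 = 16:45 on Sep 16.
+13 hours and 45 minutes → arrive 06:30 UTC on Sep 17.
Flight 1 lands earlier by 4 hours 52 minutes.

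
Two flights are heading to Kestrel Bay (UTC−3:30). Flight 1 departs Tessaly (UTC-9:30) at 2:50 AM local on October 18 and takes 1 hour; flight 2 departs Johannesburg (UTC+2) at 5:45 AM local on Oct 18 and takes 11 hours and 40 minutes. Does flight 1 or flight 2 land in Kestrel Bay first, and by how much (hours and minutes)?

the first, by 2 hours 5 minutes

Flight 1 in UTC: 2:50 AM + 9:30 = 12:20 PM on Oct 18.
+1 hour → arrive 1:20 PM UTC on Oct 18.
Flight 2 in UTC: 5:45 AM − 2:00 = 3:45 AM on Oct 18.
+11 hours 40 minutes → arrive 3:25 PM UTC on Oct 18.
Flight 1 lands earlier by 2 hours 5 minutes.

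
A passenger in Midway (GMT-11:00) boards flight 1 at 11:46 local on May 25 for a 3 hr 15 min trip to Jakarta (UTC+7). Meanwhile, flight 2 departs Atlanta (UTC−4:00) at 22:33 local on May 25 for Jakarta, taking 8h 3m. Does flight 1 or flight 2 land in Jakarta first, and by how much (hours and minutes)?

Flight 1 in UTC: 11:46 + 11:00 = 22:46 on May 25.
+3 hours 15 minutes → arrive 02:01 UTC on May 26.
Flight 2 in UTC: 22:33 + 4:00 = 02:33 on May 26.
+8 hours 3 minutes → arrive 10:36 UTC on May 26.
Flight 1 lands earlier by 8 hours 35 minutes.

the first, by 8 hours 35 minutes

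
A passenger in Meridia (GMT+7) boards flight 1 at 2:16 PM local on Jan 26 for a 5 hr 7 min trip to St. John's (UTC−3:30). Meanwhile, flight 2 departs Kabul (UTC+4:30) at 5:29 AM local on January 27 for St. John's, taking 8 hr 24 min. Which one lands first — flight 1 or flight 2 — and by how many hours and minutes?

the first, by 21 hours

Flight 1 in UTC: 2:16 PM − 7:00 = 7:16 AM on Jan 26.
+5 hours and 7 minutes → arrive 12:23 PM UTC on Jan 26.
Flight 2 in UTC: 5:29 AM − 4:30 = 12:59 AM on Jan 27.
+8 hours 24 minutes → arrive 9:23 AM UTC on Jan 27.
Flight 1 lands earlier by 21 hours.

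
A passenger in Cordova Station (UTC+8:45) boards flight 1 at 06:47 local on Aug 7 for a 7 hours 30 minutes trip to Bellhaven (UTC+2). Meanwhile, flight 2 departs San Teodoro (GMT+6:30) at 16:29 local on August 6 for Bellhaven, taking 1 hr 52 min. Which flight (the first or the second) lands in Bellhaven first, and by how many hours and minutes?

the second, by 17 hours 41 minutes

Flight 1 in UTC: 06:47 − 8:45 = 22:02 on Aug 6.
+7 hours 30 minutes → arrive 05:32 UTC on Aug 7.
Flight 2 in UTC: 16:29 − 6:30 = 09:59 on Aug 6.
+1 hour 52 minutes → arrive 11:51 UTC on Aug 6.
Flight 2 lands earlier by 17 hours 41 minutes.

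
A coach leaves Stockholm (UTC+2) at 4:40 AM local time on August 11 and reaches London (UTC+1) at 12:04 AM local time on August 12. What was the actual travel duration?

20 hours 24 minutes

Departure in UTC: 4:40 AM − 2:00 = 2:40 AM on Aug 11.
Arrival in UTC: 12:04 AM − 1:00 = 11:04 PM on Aug 11.
Elapsed = 11:04 PM − 2:40 AM = 20 hours 24 minutes.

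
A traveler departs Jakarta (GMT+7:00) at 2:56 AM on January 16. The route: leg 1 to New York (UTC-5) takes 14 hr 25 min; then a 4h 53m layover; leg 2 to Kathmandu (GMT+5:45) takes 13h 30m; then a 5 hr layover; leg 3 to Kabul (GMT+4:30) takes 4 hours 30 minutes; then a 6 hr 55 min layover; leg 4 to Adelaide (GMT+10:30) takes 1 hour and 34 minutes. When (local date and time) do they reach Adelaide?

9:13 AM on January 18

Convert departure to UTC: 2:56 AM − 7:00 = 7:56 PM UTC on Jan 15.
Add 14 hours and 25 minutes leg 1 → 10:21 AM UTC (Jan 16).
Add 4 hours and 53 minutes layover in New York → 3:14 PM UTC.
Add 13 hours and 30 minutes leg 2 → 4:44 AM UTC (Jan 17).
Add 5 hours layover in Kathmandu → 9:44 AM UTC.
Add 4 hours 30 minutes leg 3 → 2:14 PM UTC.
Add 6 hours and 55 minutes layover in Kabul → 9:09 PM UTC.
Add 1 hour and 34 minutes leg 4 → 10:43 PM UTC.
Adelaide is UTC+10:30, so local arrival = 10:43 PM + 10:30 = 9:13 AM on Jan 18.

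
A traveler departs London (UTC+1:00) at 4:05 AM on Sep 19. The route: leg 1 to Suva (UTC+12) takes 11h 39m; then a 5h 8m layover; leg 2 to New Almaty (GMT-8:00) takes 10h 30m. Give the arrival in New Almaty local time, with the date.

10:22 PM on Sep 19

Convert departure to UTC: 4:05 AM − 1:00 = 3:05 AM UTC on Sep 19.
Add 11 hours and 39 minutes leg 1 → 2:44 PM UTC.
Add 5 hours and 8 minutes layover in Suva → 7:52 PM UTC.
Add 10 hours and 30 minutes leg 2 → 6:22 AM UTC (Sep 20).
New Almaty is UTC−8:00, so local arrival = 6:22 AM − 8:00 = 10:22 PM on Sep 19.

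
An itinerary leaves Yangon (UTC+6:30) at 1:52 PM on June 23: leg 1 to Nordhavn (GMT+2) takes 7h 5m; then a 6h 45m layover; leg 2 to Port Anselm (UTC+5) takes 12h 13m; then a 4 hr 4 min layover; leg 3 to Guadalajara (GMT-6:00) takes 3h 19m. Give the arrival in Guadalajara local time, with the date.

Convert departure to UTC: 1:52 PM − 6:30 = 7:22 AM UTC on Jun 23.
Add 7 hours 5 minutes leg 1 → 2:27 PM UTC.
Add 6 hours and 45 minutes layover in Nordhavn → 9:12 PM UTC.
Add 12 hours and 13 minutes leg 2 → 9:25 AM UTC (Jun 24).
Add 4 hours 4 minutes layover in Port Anselm → 1:29 PM UTC.
Add 3 hours 19 minutes leg 3 → 4:48 PM UTC.
Guadalajara is UTC−6:00, so local arrival = 4:48 PM − 6:00 = 10:48 AM on Jun 24.

10:48 AM on Jun 24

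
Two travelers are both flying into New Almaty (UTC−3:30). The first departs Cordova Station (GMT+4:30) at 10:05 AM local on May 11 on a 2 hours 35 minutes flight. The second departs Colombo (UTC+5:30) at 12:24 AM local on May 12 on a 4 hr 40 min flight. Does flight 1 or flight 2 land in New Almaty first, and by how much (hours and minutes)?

Flight 1 in UTC: 10:05 AM − 4:30 = 5:35 AM on May 11.
+2 hours 35 minutes → arrive 8:10 AM UTC on May 11.
Flight 2 in UTC: 12:24 AM − 5:30 = 6:54 PM on May 11.
+4 hours 40 minutes → arrive 11:34 PM UTC on May 11.
Flight 1 lands earlier by 15 hours 24 minutes.

the first, by 15 hours 24 minutes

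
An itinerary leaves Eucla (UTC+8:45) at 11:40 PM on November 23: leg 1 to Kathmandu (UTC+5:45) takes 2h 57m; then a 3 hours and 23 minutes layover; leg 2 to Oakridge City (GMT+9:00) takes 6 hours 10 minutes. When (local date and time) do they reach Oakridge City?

12:25 PM on Nov 24

Convert departure to UTC: 11:40 PM − 8:45 = 2:55 PM UTC on Nov 23.
Add 2 hours 57 minutes leg 1 → 5:52 PM UTC.
Add 3 hours 23 minutes layover in Kathmandu → 9:15 PM UTC.
Add 6 hours and 10 minutes leg 2 → 3:25 AM UTC (Nov 24).
Oakridge City is UTC+9:00, so local arrival = 3:25 AM + 9:00 = 12:25 PM on Nov 24.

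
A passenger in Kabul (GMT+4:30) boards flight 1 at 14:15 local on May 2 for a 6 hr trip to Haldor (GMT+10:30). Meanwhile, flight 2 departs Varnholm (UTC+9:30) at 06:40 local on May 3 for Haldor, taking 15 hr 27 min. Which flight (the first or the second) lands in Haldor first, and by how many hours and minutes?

Flight 1 in UTC: 14:15 − 4:30 = 09:45 on May 2.
+6 hours → arrive 15:45 UTC on May 2.
Flight 2 in UTC: 06:40 − 9:30 = 21:10 on May 2.
+15 hours and 27 minutes → arrive 12:37 UTC on May 3.
Flight 1 lands earlier by 20 hours 52 minutes.

the first, by 20 hours 52 minutes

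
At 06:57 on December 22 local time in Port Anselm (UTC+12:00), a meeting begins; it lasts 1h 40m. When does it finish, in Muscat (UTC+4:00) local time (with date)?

Convert start to UTC: 06:57 − 12:00 = 18:57 UTC on Dec 21.
Add 1 hour 40 minutes duration → 20:37 UTC.
Muscat is UTC+4:00, so local end time = 20:37 + 4:00 = 00:37 on Dec 22.

00:37 on December 22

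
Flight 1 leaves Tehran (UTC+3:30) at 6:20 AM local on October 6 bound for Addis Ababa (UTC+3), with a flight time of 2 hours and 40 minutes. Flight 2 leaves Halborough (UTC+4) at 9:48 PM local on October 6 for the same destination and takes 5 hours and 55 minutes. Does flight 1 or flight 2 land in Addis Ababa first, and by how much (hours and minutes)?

Flight 1 in UTC: 6:20 AM − 3:30 = 2:50 AM on Oct 6.
+2 hours and 40 minutes → arrive 5:30 AM UTC on Oct 6.
Flight 2 in UTC: 9:48 PM − 4:00 = 5:48 PM on Oct 6.
+5 hours and 55 minutes → arrive 11:43 PM UTC on Oct 6.
Flight 1 lands earlier by 18 hours 13 minutes.

the first, by 18 hours 13 minutes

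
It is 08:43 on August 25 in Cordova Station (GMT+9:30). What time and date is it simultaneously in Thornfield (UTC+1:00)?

00:13 on Aug 25

In UTC: 08:43 − 9:30 = 23:13 on Aug 24.
Thornfield is UTC+1:00: 23:13 + 1:00 = 00:13 on Aug 25.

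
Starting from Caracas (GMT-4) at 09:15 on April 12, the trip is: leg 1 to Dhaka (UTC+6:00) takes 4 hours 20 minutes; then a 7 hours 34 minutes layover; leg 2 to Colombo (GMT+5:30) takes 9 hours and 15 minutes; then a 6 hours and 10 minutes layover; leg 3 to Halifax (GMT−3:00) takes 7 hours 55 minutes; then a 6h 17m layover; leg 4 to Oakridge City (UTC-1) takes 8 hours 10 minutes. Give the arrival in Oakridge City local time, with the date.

13:56 on Apr 14

Convert departure to UTC: 09:15 + 4:00 = 13:15 UTC on Apr 12.
Add 4 hours and 20 minutes leg 1 → 17:35 UTC.
Add 7 hours 34 minutes layover in Dhaka → 01:09 UTC (Apr 13).
Add 9 hours and 15 minutes leg 2 → 10:24 UTC.
Add 6 hours 10 minutes layover in Colombo → 16:34 UTC.
Add 7 hours 55 minutes leg 3 → 00:29 UTC (Apr 14).
Add 6 hours and 17 minutes layover in Halifax → 06:46 UTC.
Add 8 hours 10 minutes leg 4 → 14:56 UTC.
Oakridge City is UTC−1:00, so local arrival = 14:56 − 1:00 = 13:56 on Apr 14.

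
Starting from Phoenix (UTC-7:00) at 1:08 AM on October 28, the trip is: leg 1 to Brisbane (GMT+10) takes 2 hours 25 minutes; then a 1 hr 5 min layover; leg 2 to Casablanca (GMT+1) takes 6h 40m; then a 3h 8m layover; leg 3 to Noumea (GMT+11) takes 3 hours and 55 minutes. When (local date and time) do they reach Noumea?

12:21 PM on October 29

Convert departure to UTC: 1:08 AM + 7:00 = 8:08 AM UTC on Oct 28.
Add 2 hours 25 minutes leg 1 → 10:33 AM UTC.
Add 1 hour and 5 minutes layover in Brisbane → 11:38 AM UTC.
Add 6 hours and 40 minutes leg 2 → 6:18 PM UTC.
Add 3 hours and 8 minutes layover in Casablanca → 9:26 PM UTC.
Add 3 hours 55 minutes leg 3 → 1:21 AM UTC (Oct 29).
Noumea is UTC+11:00, so local arrival = 1:21 AM + 11:00 = 12:21 PM on Oct 29.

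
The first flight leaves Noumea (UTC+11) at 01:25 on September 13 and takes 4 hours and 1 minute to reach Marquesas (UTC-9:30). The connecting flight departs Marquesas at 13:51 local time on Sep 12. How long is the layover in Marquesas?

Convert departure to UTC: 01:25 − 11:00 = 14:25 UTC on Sep 12.
Add 4 hours 1 minute flight time → 18:26 UTC.
Marquesas is UTC−9:30, so local arrival = 18:26 − 9:30 = 08:56 on Sep 12.
Layover = 13:51 − 08:56 = 4 hours 55 minutes.

4 hours 55 minutes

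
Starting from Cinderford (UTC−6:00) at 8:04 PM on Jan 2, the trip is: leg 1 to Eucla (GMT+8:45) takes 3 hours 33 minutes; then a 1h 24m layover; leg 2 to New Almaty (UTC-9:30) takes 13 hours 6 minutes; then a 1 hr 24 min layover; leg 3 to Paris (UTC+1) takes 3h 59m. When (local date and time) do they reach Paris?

Convert departure to UTC: 8:04 PM + 6:00 = 2:04 AM UTC on Jan 3.
Add 3 hours and 33 minutes leg 1 → 5:37 AM UTC.
Add 1 hour 24 minutes layover in Eucla → 7:01 AM UTC.
Add 13 hours and 6 minutes leg 2 → 8:07 PM UTC.
Add 1 hour and 24 minutes layover in New Almaty → 9:31 PM UTC.
Add 3 hours 59 minutes leg 3 → 1:30 AM UTC (Jan 4).
Paris is UTC+1:00, so local arrival = 1:30 AM + 1:00 = 2:30 AM on Jan 4.

2:30 AM on January 4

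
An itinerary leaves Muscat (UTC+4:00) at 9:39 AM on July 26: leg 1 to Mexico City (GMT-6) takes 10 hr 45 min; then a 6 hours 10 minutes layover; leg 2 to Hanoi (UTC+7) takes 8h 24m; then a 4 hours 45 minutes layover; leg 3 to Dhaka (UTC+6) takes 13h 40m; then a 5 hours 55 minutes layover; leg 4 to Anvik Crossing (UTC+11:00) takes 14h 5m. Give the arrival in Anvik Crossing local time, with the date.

8:23 AM on Jul 29

Convert departure to UTC: 9:39 AM − 4:00 = 5:39 AM UTC on Jul 26.
Add 10 hours 45 minutes leg 1 → 4:24 PM UTC.
Add 6 hours and 10 minutes layover in Mexico City → 10:34 PM UTC.
Add 8 hours and 24 minutes leg 2 → 6:58 AM UTC (Jul 27).
Add 4 hours 45 minutes layover in Hanoi → 11:43 AM UTC.
Add 13 hours and 40 minutes leg 3 → 1:23 AM UTC (Jul 28).
Add 5 hours and 55 minutes layover in Dhaka → 7:18 AM UTC.
Add 14 hours 5 minutes leg 4 → 9:23 PM UTC.
Anvik Crossing is UTC+11:00, so local arrival = 9:23 PM + 11:00 = 8:23 AM on Jul 29.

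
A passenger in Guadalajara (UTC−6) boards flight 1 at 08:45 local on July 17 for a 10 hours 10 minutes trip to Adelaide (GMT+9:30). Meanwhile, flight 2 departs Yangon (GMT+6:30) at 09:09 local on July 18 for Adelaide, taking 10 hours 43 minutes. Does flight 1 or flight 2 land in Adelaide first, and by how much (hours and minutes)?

Flight 1 in UTC: 08:45 + 6:00 = 14:45 on Jul 17.
+10 hours and 10 minutes → arrive 00:55 UTC on Jul 18.
Flight 2 in UTC: 09:09 − 6:30 = 02:39 on Jul 18.
+10 hours and 43 minutes → arrive 13:22 UTC on Jul 18.
Flight 1 lands earlier by 12 hours 27 minutes.

the first, by 12 hours 27 minutes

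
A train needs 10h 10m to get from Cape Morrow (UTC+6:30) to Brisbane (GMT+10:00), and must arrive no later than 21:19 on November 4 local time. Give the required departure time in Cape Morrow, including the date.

Target arrival in UTC: 21:19 − 10:00 = 11:19 on Nov 4.
Subtract 10 hours and 10 minutes → departure 01:09 UTC on Nov 4.
Cape Morrow is UTC+6:30: 01:09 + 6:30 = 07:39 on Nov 4.

07:39 on November 4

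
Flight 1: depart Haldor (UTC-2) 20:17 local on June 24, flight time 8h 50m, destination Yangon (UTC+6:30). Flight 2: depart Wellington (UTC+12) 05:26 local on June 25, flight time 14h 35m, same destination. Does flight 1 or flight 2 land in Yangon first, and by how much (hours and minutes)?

the first, by 54 minutes

Flight 1 in UTC: 20:17 + 2:00 = 22:17 on Jun 24.
+8 hours and 50 minutes → arrive 07:07 UTC on Jun 25.
Flight 2 in UTC: 05:26 − 12:00 = 17:26 on Jun 24.
+14 hours 35 minutes → arrive 08:01 UTC on Jun 25.
Flight 1 lands earlier by 54 minutes.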